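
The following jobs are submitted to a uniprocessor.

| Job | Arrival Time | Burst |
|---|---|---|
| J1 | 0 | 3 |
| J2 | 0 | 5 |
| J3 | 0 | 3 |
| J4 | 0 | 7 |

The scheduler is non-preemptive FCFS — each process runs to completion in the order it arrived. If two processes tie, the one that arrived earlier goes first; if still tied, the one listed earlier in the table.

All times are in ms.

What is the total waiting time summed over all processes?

Gantt: | J1 0-3 | J2 3-8 | J3 8-11 | J4 11-18 |
Completion: J1=3  J2=8  J3=11  J4=18
Turnaround (C−A): J1=3  J2=8  J3=11  J4=18
Waiting = turnaround − burst: J1=0, J2=3, J3=8, J4=11
Total waiting = 0 + 3 + 8 + 11 = 22

22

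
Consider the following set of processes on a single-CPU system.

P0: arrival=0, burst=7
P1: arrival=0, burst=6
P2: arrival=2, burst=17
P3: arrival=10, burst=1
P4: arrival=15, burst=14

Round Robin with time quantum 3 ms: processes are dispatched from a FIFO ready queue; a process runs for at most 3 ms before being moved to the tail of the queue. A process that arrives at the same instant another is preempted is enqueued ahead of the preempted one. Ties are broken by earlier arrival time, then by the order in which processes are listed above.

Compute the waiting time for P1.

Schedule: | P0 0-3 | P1 3-6 | P2 6-9 | P0 9-12 | P1 12-15 | P2 15-18 | P3 18-19 | P0 19-20 | P4 20-23 | P2 23-26 | P4 26-29 | P2 29-32 | P4 32-35 | P2 35-38 | P4 38-41 | P2 41-43 | P4 43-45 |
Completion: P0=20  P1=15  P2=43  P3=19  P4=45
Waiting(P1) = turnaround − burst = 15 − 6 = 9

9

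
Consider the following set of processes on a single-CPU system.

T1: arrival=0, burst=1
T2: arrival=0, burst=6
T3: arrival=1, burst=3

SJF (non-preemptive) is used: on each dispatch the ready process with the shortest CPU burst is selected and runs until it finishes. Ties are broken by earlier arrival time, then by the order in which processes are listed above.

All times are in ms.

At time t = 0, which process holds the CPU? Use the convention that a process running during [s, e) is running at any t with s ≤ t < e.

Timeline: | T1 0-1 | T3 1-4 | T2 4-10 |
Completion: T1=1  T2=10  T3=4

T1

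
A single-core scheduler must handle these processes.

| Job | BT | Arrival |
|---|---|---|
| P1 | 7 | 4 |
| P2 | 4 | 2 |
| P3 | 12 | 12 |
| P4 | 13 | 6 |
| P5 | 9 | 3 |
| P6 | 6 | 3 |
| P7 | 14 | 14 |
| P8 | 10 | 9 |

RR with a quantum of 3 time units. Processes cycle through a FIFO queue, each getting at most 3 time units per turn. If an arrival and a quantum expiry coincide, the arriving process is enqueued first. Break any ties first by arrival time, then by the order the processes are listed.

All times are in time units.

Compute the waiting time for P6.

Timeline: | idle 0-2 | P2 2-5 | P5 5-8 | P6 8-11 | P1 11-14 | P2 14-15 | P4 15-18 | P5 18-21 | P8 21-24 | P6 24-27 | P3 27-30 | P7 30-33 | P1 33-36 | P4 36-39 | P5 39-42 | P8 42-45 | P3 45-48 | P7 48-51 | P1 51-52 | P4 52-55 | P8 55-58 | P3 58-61 | P7 61-64 | P4 64-67 | P8 67-68 | P3 68-71 | P7 71-74 | P4 74-75 | P7 75-77 |
Completion: P1=52  P2=15  P3=71  P4=75  P5=42  P6=27  P7=77  P8=68
Waiting(P6) = turnaround − burst = 24 − 6 = 18

18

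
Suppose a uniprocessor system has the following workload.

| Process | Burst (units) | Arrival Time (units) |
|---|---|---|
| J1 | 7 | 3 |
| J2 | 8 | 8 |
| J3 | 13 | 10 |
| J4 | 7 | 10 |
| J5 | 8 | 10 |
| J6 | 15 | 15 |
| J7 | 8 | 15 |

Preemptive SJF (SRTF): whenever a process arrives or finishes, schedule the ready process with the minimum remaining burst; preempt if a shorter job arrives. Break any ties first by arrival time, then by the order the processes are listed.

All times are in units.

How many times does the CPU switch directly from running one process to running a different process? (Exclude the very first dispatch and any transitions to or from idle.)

Schedule: | idle 0-3 | J1 3-10 | J4 10-17 | J2 17-25 | J5 25-33 | J7 33-41 | J3 41-54 | J6 54-69 |
Completion: J1=10  J2=25  J3=54  J4=17  J5=33  J6=69  J7=41
Turnaround (C−A): J1=7  J2=17  J3=44  J4=7  J5=23  J6=54  J7=26

6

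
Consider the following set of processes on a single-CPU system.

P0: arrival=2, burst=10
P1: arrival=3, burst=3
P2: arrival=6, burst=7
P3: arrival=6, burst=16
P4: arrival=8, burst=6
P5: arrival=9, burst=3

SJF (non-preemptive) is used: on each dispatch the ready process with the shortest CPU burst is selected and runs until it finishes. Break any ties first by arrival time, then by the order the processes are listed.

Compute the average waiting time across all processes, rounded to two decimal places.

11.33

Timeline: | idle 0-2 | P0 2-12 | P1 12-15 | P5 15-18 | P4 18-24 | P2 24-31 | P3 31-47 |
Completion: P0=12  P1=15  P2=31  P3=47  P4=24  P5=18
Turnaround (C−A): P0=10  P1=12  P2=25  P3=41  P4=16  P5=9
Waiting times: P0=0, P1=9, P2=18, P3=25, P4=10, P5=6
Average waiting = (0+9+18+25+10+6) / 6 = 68/6 = 11.33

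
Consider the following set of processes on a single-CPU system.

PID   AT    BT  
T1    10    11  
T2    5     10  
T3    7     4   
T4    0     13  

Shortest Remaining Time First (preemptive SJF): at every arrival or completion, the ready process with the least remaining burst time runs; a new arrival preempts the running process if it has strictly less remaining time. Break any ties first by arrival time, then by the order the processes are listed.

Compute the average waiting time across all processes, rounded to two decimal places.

Timeline: | T4 0-7 | T3 7-11 | T4 11-17 | T2 17-27 | T1 27-38 |
Completion: T1=38  T2=27  T3=11  T4=17
Waiting times: T1=17, T2=12, T3=0, T4=4
Average waiting = (17+12+0+4) / 4 = 33/4 = 8.25

8.25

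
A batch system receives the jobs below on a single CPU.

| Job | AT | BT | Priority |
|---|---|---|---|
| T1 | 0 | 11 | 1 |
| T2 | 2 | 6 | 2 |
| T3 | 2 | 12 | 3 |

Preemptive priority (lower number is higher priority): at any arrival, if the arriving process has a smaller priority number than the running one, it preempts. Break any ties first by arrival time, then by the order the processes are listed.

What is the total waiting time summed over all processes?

24

Gantt: | T1 0-11 | T2 11-17 | T3 17-29 |
Completion: T1=11  T2=17  T3=29
Waiting = turnaround − burst: T1=0, T2=9, T3=15
Total waiting = 0 + 9 + 15 = 24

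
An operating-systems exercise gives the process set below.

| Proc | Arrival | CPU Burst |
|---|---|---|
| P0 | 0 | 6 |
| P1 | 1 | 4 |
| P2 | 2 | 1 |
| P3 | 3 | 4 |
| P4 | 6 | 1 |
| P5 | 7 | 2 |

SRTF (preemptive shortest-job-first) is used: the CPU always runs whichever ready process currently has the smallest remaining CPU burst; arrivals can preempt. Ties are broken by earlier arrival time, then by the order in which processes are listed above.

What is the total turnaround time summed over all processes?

Schedule: | P0 0-1 | P1 1-2 | P2 2-3 | P1 3-6 | P4 6-7 | P5 7-9 | P3 9-13 | P0 13-18 |
Completion: P0=18  P1=6  P2=3  P3=13  P4=7  P5=9
Turnaround = completion − arrival: P0=18, P1=5, P2=1, P3=10, P4=1, P5=2
Total turnaround = 18 + 5 + 1 + 10 + 1 + 2 = 37

37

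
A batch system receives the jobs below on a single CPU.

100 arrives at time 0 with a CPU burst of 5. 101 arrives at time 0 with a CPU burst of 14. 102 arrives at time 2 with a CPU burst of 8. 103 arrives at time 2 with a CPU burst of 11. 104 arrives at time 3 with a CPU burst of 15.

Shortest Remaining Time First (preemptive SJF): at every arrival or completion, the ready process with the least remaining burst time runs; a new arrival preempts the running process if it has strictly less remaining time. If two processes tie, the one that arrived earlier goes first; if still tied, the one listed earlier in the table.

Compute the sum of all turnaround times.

126

Gantt: | 100 0-5 | 102 5-13 | 103 13-24 | 101 24-38 | 104 38-53 |
Completion: 100=5  101=38  102=13  103=24  104=53
Turnaround (C−A): 100=5  101=38  102=11  103=22  104=50
Turnaround = completion − arrival: 100=5, 101=38, 102=11, 103=22, 104=50
Total turnaround = 5 + 38 + 11 + 22 + 50 = 126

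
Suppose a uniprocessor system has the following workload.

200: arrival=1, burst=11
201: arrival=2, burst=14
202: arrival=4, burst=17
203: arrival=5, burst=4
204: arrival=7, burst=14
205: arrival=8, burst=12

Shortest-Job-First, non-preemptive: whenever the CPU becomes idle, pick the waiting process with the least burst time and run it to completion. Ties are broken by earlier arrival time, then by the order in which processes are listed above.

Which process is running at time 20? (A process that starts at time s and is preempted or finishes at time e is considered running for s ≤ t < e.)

Schedule: | idle 0-1 | 200 1-12 | 203 12-16 | 205 16-28 | 201 28-42 | 204 42-56 | 202 56-73 |
Completion: 200=12  201=42  202=73  203=16  204=56  205=28
Turnaround (C−A): 200=11  201=40  202=69  203=11  204=49  205=20

205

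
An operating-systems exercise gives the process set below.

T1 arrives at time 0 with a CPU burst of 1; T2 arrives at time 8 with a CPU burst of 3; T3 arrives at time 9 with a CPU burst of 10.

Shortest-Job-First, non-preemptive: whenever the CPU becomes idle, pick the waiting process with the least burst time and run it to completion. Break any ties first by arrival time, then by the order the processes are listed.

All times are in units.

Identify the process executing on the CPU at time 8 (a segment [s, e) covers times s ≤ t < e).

T2

Gantt: | T1 0-1 | idle 1-8 | T2 8-11 | T3 11-21 |
Completion: T1=1  T2=11  T3=21
Turnaround (C−A): T1=1  T2=3  T3=12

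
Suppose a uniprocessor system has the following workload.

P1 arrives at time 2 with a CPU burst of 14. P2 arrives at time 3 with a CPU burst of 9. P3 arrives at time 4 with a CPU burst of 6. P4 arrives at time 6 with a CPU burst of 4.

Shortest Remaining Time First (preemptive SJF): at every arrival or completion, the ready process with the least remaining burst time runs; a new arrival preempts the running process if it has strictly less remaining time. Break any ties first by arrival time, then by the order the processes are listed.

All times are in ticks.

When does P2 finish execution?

22

Timeline: | idle 0-2 | P1 2-3 | P2 3-4 | P3 4-10 | P4 10-14 | P2 14-22 | P1 22-35 |
Completion: P1=35  P2=22  P3=10  P4=14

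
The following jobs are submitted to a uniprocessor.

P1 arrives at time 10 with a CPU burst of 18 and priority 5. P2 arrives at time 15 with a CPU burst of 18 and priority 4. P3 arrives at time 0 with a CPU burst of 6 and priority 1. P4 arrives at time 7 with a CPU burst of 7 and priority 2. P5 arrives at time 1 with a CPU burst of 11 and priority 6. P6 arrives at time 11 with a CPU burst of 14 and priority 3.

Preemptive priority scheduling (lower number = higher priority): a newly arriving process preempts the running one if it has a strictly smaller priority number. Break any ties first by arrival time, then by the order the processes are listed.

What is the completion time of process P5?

74

Schedule: | P3 0-6 | P5 6-7 | P4 7-14 | P6 14-28 | P2 28-46 | P1 46-64 | P5 64-74 |
Completion: P1=64  P2=46  P3=6  P4=14  P5=74  P6=28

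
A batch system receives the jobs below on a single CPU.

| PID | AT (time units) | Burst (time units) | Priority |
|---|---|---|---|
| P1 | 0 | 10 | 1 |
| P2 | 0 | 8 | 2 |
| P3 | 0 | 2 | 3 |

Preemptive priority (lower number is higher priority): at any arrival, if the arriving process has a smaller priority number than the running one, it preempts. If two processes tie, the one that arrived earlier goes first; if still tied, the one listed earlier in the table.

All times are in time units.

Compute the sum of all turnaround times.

Schedule: | P1 0-10 | P2 10-18 | P3 18-20 |
Completion: P1=10  P2=18  P3=20
Turnaround (C−A): P1=10  P2=18  P3=20
Turnaround = completion − arrival: P1=10, P2=18, P3=20
Total turnaround = 10 + 18 + 20 = 48

48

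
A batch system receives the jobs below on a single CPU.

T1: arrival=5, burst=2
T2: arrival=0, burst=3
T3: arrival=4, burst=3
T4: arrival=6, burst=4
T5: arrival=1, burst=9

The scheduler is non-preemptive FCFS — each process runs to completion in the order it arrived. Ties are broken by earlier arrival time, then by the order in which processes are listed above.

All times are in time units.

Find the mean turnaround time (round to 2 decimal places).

10.40

Timeline: | T2 0-3 | T5 3-12 | T3 12-15 | T1 15-17 | T4 17-21 |
Completion: T1=17  T2=3  T3=15  T4=21  T5=12
Turnaround (C−A): T1=12  T2=3  T3=11  T4=15  T5=11
Turnaround times: T1=12, T2=3, T3=11, T4=15, T5=11
Average turnaround = (12+3+11+15+11) / 5 = 52/5 = 10.40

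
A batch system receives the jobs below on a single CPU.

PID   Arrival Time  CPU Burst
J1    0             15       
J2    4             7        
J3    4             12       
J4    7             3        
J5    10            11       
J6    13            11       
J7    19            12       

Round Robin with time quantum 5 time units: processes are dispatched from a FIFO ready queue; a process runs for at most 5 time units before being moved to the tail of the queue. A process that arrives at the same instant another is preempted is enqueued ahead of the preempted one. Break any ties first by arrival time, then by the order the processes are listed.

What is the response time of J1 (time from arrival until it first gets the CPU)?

Schedule: | J1 0-5 | J2 5-10 | J3 10-15 | J1 15-20 | J4 20-23 | J5 23-28 | J2 28-30 | J6 30-35 | J3 35-40 | J7 40-45 | J1 45-50 | J5 50-55 | J6 55-60 | J3 60-62 | J7 62-67 | J5 67-68 | J6 68-69 | J7 69-71 |
Completion: J1=50  J2=30  J3=62  J4=23  J5=68  J6=69  J7=71
Response(J1) = first start − arrival = 0 − 0 = 0

0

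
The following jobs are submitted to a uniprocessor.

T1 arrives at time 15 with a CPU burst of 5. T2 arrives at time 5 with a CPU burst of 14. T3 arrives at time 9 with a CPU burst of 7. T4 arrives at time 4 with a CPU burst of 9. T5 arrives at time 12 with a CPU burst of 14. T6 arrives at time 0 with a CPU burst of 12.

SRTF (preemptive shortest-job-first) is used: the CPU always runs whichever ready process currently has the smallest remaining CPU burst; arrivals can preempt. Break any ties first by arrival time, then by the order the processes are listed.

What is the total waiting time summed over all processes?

Timeline: | T6 0-12 | T3 12-19 | T1 19-24 | T4 24-33 | T2 33-47 | T5 47-61 |
Completion: T1=24  T2=47  T3=19  T4=33  T5=61  T6=12
Waiting = turnaround − burst: T1=4, T2=28, T3=3, T4=20, T5=35, T6=0
Total waiting = 4 + 28 + 3 + 20 + 35 + 0 = 90

90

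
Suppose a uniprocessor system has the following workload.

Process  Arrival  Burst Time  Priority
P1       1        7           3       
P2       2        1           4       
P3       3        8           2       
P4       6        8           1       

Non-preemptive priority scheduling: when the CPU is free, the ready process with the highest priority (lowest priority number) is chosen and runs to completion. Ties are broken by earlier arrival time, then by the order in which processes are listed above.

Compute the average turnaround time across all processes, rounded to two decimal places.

15.25

Gantt: | idle 0-1 | P1 1-8 | P4 8-16 | P3 16-24 | P2 24-25 |
Completion: P1=8  P2=25  P3=24  P4=16
Turnaround (C−A): P1=7  P2=23  P3=21  P4=10
Turnaround times: P1=7, P2=23, P3=21, P4=10
Average turnaround = (7+23+21+10) / 4 = 61/4 = 15.25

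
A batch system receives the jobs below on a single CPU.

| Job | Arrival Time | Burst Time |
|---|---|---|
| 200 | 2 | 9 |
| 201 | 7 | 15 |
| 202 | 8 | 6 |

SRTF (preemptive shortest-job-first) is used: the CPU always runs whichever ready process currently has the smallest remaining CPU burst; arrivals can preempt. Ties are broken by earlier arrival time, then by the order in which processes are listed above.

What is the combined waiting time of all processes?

13

Gantt: | idle 0-2 | 200 2-11 | 202 11-17 | 201 17-32 |
Completion: 200=11  201=32  202=17
Waiting = turnaround − burst: 200=0, 201=10, 202=3
Total waiting = 0 + 10 + 3 = 13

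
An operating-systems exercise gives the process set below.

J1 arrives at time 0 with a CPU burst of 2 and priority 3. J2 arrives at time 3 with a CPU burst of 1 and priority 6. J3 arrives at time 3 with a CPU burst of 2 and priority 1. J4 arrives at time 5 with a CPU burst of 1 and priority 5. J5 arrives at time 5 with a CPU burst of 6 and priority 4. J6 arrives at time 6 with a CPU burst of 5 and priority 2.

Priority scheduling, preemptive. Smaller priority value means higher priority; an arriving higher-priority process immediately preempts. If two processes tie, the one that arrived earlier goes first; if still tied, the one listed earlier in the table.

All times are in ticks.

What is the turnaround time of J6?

Schedule: | J1 0-2 | idle 2-3 | J3 3-5 | J5 5-6 | J6 6-11 | J5 11-16 | J4 16-17 | J2 17-18 |
Completion: J1=2  J2=18  J3=5  J4=17  J5=16  J6=11
Turnaround(J6) = completion − arrival = 11 − 6 = 5

5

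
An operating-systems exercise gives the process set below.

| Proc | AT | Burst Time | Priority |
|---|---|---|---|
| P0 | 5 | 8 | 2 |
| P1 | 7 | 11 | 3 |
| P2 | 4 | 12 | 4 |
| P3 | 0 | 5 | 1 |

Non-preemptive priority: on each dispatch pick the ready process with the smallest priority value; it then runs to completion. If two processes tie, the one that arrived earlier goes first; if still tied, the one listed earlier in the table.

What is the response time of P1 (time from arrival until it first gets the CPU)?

6

Gantt: | P3 0-5 | P0 5-13 | P1 13-24 | P2 24-36 |
Completion: P0=13  P1=24  P2=36  P3=5
Turnaround (C−A): P0=8  P1=17  P2=32  P3=5
Response(P1) = first start − arrival = 13 − 7 = 6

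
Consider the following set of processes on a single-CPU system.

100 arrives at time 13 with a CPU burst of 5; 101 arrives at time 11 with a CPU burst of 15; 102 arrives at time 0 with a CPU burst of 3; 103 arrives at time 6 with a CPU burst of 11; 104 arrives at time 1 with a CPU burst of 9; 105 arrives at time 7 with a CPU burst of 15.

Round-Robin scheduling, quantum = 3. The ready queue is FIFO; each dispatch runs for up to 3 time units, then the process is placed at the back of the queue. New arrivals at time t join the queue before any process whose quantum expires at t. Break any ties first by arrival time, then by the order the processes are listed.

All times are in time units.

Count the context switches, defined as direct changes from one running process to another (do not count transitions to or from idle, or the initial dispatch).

19

Schedule: | 102 0-3 | 104 3-6 | 103 6-9 | 104 9-12 | 105 12-15 | 103 15-18 | 101 18-21 | 104 21-24 | 100 24-27 | 105 27-30 | 103 30-33 | 101 33-36 | 100 36-38 | 105 38-41 | 103 41-43 | 101 43-46 | 105 46-49 | 101 49-52 | 105 52-55 | 101 55-58 |
Completion: 100=38  101=58  102=3  103=43  104=24  105=55
Turnaround (C−A): 100=25  101=47  102=3  103=37  104=23  105=48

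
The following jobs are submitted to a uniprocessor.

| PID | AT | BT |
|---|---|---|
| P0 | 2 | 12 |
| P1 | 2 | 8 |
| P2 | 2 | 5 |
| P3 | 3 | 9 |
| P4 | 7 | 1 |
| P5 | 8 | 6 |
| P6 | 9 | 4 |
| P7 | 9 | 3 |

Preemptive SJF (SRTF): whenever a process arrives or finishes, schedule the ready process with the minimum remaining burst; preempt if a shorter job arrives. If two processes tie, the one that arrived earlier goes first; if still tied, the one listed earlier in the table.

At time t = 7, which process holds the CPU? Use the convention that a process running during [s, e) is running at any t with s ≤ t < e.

P4

Timeline: | idle 0-2 | P2 2-7 | P4 7-8 | P5 8-9 | P7 9-12 | P6 12-16 | P5 16-21 | P1 21-29 | P3 29-38 | P0 38-50 |
Completion: P0=50  P1=29  P2=7  P3=38  P4=8  P5=21  P6=16  P7=12
Turnaround (C−A): P0=48  P1=27  P2=5  P3=35  P4=1  P5=13  P6=7  P7=3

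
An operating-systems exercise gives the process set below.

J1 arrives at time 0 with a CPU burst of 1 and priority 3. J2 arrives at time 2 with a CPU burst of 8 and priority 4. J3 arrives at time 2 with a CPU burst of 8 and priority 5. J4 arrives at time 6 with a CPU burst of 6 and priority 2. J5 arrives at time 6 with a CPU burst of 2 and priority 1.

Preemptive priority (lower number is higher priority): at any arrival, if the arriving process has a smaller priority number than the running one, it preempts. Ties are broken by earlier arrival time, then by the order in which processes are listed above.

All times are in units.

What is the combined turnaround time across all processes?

Schedule: | J1 0-1 | idle 1-2 | J2 2-6 | J5 6-8 | J4 8-14 | J2 14-18 | J3 18-26 |
Completion: J1=1  J2=18  J3=26  J4=14  J5=8
Turnaround = completion − arrival: J1=1, J2=16, J3=24, J4=8, J5=2
Total turnaround = 1 + 16 + 24 + 8 + 2 = 51

51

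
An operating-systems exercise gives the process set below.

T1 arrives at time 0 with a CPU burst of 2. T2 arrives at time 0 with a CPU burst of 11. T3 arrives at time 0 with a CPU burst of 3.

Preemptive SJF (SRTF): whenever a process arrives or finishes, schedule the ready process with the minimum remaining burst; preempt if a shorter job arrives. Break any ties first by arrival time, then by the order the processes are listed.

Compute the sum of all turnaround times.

Gantt: | T1 0-2 | T3 2-5 | T2 5-16 |
Completion: T1=2  T2=16  T3=5
Turnaround = completion − arrival: T1=2, T2=16, T3=5
Total turnaround = 2 + 16 + 5 = 23

23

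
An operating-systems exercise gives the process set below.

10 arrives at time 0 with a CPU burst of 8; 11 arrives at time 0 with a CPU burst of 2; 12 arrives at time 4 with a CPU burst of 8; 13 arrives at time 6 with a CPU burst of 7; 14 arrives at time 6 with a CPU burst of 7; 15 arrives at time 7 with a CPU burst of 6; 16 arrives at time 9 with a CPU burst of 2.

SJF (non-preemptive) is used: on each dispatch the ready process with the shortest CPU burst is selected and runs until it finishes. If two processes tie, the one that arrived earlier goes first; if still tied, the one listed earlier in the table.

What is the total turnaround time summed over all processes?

107

Schedule: | 11 0-2 | 10 2-10 | 16 10-12 | 15 12-18 | 13 18-25 | 14 25-32 | 12 32-40 |
Completion: 10=10  11=2  12=40  13=25  14=32  15=18  16=12
Turnaround (C−A): 10=10  11=2  12=36  13=19  14=26  15=11  16=3
Turnaround = completion − arrival: 10=10, 11=2, 12=36, 13=19, 14=26, 15=11, 16=3
Total turnaround = 10 + 2 + 36 + 19 + 26 + 11 + 3 = 107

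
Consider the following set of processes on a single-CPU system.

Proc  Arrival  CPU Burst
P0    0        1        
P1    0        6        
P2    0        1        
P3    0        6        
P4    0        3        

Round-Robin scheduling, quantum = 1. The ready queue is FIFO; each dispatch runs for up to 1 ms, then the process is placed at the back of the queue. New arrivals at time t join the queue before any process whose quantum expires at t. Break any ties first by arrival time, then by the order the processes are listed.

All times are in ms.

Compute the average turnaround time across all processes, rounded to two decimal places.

9.60

Gantt: | P0 0-1 | P1 1-2 | P2 2-3 | P3 3-4 | P4 4-5 | P1 5-6 | P3 6-7 | P4 7-8 | P1 8-9 | P3 9-10 | P4 10-11 | P1 11-12 | P3 12-13 | P1 13-14 | P3 14-15 | P1 15-16 | P3 16-17 |
Completion: P0=1  P1=16  P2=3  P3=17  P4=11
Turnaround (C−A): P0=1  P1=16  P2=3  P3=17  P4=11
Turnaround times: P0=1, P1=16, P2=3, P3=17, P4=11
Average turnaround = (1+16+3+17+11) / 5 = 48/5 = 9.60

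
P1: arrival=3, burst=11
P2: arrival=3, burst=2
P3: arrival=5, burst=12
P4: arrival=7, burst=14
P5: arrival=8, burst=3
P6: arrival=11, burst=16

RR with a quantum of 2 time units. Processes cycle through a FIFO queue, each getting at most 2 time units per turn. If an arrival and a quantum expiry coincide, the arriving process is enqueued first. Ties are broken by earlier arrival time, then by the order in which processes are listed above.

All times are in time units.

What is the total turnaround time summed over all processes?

Timeline: | idle 0-3 | P1 3-5 | P2 5-7 | P3 7-9 | P1 9-11 | P4 11-13 | P5 13-15 | P3 15-17 | P6 17-19 | P1 19-21 | P4 21-23 | P5 23-24 | P3 24-26 | P6 26-28 | P1 28-30 | P4 30-32 | P3 32-34 | P6 34-36 | P1 36-38 | P4 38-40 | P3 40-42 | P6 42-44 | P1 44-45 | P4 45-47 | P3 47-49 | P6 49-51 | P4 51-53 | P6 53-55 | P4 55-57 | P6 57-61 |
Completion: P1=45  P2=7  P3=49  P4=57  P5=24  P6=61
Turnaround (C−A): P1=42  P2=4  P3=44  P4=50  P5=16  P6=50
Turnaround = completion − arrival: P1=42, P2=4, P3=44, P4=50, P5=16, P6=50
Total turnaround = 42 + 4 + 44 + 50 + 16 + 50 = 206

206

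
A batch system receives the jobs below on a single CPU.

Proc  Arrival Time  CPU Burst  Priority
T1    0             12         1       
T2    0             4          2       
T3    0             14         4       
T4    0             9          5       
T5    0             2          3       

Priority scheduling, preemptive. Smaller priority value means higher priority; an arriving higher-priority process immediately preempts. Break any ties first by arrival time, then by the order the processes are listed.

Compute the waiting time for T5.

Gantt: | T1 0-12 | T2 12-16 | T5 16-18 | T3 18-32 | T4 32-41 |
Completion: T1=12  T2=16  T3=32  T4=41  T5=18
Waiting(T5) = turnaround − burst = 18 − 2 = 16

16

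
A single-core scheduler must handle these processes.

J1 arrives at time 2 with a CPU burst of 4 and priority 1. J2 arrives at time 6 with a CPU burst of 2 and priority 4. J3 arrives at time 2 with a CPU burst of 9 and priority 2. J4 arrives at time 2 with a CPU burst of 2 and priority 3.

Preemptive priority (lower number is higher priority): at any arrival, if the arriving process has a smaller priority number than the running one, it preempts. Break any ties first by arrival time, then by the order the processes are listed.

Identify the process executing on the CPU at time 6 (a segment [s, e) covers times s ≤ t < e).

Timeline: | idle 0-2 | J1 2-6 | J3 6-15 | J4 15-17 | J2 17-19 |
Completion: J1=6  J2=19  J3=15  J4=17
Turnaround (C−A): J1=4  J2=13  J3=13  J4=15

J3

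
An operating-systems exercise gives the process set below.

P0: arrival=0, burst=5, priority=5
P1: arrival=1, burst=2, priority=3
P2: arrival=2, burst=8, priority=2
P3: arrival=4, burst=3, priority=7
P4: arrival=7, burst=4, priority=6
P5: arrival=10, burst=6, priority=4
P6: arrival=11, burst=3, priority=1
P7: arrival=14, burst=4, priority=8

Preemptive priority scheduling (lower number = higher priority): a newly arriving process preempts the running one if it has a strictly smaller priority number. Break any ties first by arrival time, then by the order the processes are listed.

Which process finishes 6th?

Schedule: | P0 0-1 | P1 1-2 | P2 2-10 | P1 10-11 | P6 11-14 | P5 14-20 | P0 20-24 | P4 24-28 | P3 28-31 | P7 31-35 |
Completion: P0=24  P1=11  P2=10  P3=31  P4=28  P5=20  P6=14  P7=35
Turnaround (C−A): P0=24  P1=10  P2=8  P3=27  P4=21  P5=10  P6=3  P7=21
Finish order: P2 → P1 → P6 → P5 → P0 → P4 → P3 → P7

P4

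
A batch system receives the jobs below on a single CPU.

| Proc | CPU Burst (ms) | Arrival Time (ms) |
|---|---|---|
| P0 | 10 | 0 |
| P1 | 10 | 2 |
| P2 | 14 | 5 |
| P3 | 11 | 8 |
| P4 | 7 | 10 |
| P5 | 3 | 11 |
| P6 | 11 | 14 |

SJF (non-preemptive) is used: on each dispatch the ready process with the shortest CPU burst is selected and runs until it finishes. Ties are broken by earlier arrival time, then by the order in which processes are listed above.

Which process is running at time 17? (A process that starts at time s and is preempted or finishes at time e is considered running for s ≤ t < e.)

P5

Gantt: | P0 0-10 | P4 10-17 | P5 17-20 | P1 20-30 | P3 30-41 | P6 41-52 | P2 52-66 |
Completion: P0=10  P1=30  P2=66  P3=41  P4=17  P5=20  P6=52
Turnaround (C−A): P0=10  P1=28  P2=61  P3=33  P4=7  P5=9  P6=38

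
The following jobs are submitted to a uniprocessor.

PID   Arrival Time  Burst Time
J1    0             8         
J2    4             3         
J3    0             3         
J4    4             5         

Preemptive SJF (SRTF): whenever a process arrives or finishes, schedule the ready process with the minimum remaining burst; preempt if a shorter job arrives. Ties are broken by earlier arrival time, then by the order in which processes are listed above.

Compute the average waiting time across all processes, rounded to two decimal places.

Timeline: | J3 0-3 | J1 3-4 | J2 4-7 | J4 7-12 | J1 12-19 |
Completion: J1=19  J2=7  J3=3  J4=12
Waiting times: J1=11, J2=0, J3=0, J4=3
Average waiting = (11+0+0+3) / 4 = 14/4 = 3.50

3.50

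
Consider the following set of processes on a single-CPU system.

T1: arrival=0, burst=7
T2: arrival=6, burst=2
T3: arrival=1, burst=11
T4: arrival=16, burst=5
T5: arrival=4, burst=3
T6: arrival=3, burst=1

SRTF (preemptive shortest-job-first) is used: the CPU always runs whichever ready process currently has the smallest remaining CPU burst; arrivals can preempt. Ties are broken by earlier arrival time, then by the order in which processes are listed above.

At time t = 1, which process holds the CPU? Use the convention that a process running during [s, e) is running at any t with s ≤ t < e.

T1

Schedule: | T1 0-3 | T6 3-4 | T5 4-7 | T2 7-9 | T1 9-13 | T3 13-16 | T4 16-21 | T3 21-29 |
Completion: T1=13  T2=9  T3=29  T4=21  T5=7  T6=4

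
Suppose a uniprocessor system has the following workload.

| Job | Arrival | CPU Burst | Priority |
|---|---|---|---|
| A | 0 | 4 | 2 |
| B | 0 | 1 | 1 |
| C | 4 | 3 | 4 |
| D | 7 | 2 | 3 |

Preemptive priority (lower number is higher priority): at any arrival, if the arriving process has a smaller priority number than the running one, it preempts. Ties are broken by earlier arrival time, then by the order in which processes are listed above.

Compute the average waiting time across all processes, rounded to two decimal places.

Gantt: | B 0-1 | A 1-5 | C 5-7 | D 7-9 | C 9-10 |
Completion: A=5  B=1  C=10  D=9
Turnaround (C−A): A=5  B=1  C=6  D=2
Waiting times: A=1, B=0, C=3, D=0
Average waiting = (1+0+3+0) / 4 = 4/4 = 1.00

1.00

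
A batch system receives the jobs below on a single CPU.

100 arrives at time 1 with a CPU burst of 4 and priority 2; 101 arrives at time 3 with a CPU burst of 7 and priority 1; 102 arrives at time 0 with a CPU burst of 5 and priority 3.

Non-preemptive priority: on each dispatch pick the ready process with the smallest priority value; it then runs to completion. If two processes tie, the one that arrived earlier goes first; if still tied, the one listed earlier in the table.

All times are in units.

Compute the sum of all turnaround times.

29

Timeline: | 102 0-5 | 101 5-12 | 100 12-16 |
Completion: 100=16  101=12  102=5
Turnaround (C−A): 100=15  101=9  102=5
Turnaround = completion − arrival: 100=15, 101=9, 102=5
Total turnaround = 15 + 9 + 5 = 29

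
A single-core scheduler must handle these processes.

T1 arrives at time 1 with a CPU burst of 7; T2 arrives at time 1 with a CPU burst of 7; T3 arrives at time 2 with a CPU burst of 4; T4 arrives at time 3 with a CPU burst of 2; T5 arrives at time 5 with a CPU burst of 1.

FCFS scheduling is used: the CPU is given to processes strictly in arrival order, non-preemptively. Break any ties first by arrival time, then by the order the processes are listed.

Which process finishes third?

Gantt: | idle 0-1 | T1 1-8 | T2 8-15 | T3 15-19 | T4 19-21 | T5 21-22 |
Completion: T1=8  T2=15  T3=19  T4=21  T5=22
Turnaround (C−A): T1=7  T2=14  T3=17  T4=18  T5=17
Finish order: T1 → T2 → T3 → T4 → T5

T3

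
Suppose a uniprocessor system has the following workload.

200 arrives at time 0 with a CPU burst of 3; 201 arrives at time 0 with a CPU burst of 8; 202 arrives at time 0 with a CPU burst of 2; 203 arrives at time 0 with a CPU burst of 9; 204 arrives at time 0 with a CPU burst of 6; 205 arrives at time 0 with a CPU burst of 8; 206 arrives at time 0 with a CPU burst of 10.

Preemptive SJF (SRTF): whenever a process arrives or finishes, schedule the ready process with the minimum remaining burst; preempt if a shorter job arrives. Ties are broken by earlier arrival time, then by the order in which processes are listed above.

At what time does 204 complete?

Gantt: | 202 0-2 | 200 2-5 | 204 5-11 | 201 11-19 | 205 19-27 | 203 27-36 | 206 36-46 |
Completion: 200=5  201=19  202=2  203=36  204=11  205=27  206=46
Turnaround (C−A): 200=5  201=19  202=2  203=36  204=11  205=27  206=46

11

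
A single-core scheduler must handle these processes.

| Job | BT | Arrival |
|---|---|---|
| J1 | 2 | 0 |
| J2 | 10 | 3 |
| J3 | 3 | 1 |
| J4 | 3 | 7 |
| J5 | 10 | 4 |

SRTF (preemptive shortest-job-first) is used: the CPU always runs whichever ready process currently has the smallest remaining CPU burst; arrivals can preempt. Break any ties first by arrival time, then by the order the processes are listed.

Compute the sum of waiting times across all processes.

20

Timeline: | J1 0-2 | J3 2-5 | J2 5-7 | J4 7-10 | J2 10-18 | J5 18-28 |
Completion: J1=2  J2=18  J3=5  J4=10  J5=28
Turnaround (C−A): J1=2  J2=15  J3=4  J4=3  J5=24
Waiting = turnaround − burst: J1=0, J2=5, J3=1, J4=0, J5=14
Total waiting = 0 + 5 + 1 + 0 + 14 = 20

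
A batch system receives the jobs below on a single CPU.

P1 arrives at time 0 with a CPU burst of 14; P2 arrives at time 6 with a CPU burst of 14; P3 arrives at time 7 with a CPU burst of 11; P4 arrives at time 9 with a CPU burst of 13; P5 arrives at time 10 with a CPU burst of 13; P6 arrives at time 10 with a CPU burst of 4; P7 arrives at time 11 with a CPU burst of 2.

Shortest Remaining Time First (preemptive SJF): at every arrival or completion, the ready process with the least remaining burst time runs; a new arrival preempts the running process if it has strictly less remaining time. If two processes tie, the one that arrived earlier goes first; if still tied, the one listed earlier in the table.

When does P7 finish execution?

Gantt: | P1 0-11 | P7 11-13 | P1 13-16 | P6 16-20 | P3 20-31 | P4 31-44 | P5 44-57 | P2 57-71 |
Completion: P1=16  P2=71  P3=31  P4=44  P5=57  P6=20  P7=13

13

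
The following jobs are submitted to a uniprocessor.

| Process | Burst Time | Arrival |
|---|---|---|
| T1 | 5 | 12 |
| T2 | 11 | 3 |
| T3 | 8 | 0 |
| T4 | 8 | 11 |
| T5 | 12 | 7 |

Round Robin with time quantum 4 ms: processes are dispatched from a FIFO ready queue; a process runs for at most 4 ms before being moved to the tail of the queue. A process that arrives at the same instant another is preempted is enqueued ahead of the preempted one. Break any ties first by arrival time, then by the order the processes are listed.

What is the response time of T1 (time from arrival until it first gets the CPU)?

12

Gantt: | T3 0-4 | T2 4-8 | T3 8-12 | T5 12-16 | T2 16-20 | T4 20-24 | T1 24-28 | T5 28-32 | T2 32-35 | T4 35-39 | T1 39-40 | T5 40-44 |
Completion: T1=40  T2=35  T3=12  T4=39  T5=44
Turnaround (C−A): T1=28  T2=32  T3=12  T4=28  T5=37
Response(T1) = first start − arrival = 24 − 12 = 12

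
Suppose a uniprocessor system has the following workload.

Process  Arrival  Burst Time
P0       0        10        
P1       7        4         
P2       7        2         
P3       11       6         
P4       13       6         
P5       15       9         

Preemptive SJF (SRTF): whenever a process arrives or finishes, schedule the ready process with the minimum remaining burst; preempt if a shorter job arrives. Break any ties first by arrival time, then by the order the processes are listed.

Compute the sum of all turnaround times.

71

Gantt: | P0 0-7 | P2 7-9 | P0 9-12 | P1 12-16 | P3 16-22 | P4 22-28 | P5 28-37 |
Completion: P0=12  P1=16  P2=9  P3=22  P4=28  P5=37
Turnaround = completion − arrival: P0=12, P1=9, P2=2, P3=11, P4=15, P5=22
Total turnaround = 12 + 9 + 2 + 11 + 15 + 22 = 71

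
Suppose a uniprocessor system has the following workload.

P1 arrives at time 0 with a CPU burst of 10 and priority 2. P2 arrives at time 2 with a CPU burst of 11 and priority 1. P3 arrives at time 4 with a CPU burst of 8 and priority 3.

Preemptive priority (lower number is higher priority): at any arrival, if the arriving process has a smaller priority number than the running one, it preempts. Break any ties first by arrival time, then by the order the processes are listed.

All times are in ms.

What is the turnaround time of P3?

Schedule: | P1 0-2 | P2 2-13 | P1 13-21 | P3 21-29 |
Completion: P1=21  P2=13  P3=29
Turnaround (C−A): P1=21  P2=11  P3=25
Turnaround(P3) = completion − arrival = 29 − 4 = 25

25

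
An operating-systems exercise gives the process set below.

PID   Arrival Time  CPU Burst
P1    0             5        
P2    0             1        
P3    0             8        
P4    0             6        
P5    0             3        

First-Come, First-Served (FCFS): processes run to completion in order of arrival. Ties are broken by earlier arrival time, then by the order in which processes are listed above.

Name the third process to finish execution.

P3

Gantt: | P1 0-5 | P2 5-6 | P3 6-14 | P4 14-20 | P5 20-23 |
Completion: P1=5  P2=6  P3=14  P4=20  P5=23
Turnaround (C−A): P1=5  P2=6  P3=14  P4=20  P5=23
Finish order: P1 → P2 → P3 → P4 → P5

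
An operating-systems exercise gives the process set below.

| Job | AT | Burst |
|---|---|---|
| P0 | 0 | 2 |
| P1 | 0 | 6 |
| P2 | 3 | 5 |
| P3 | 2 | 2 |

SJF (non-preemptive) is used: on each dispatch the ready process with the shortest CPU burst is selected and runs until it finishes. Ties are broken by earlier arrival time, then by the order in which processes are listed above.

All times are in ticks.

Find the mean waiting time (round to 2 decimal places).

Schedule: | P0 0-2 | P3 2-4 | P2 4-9 | P1 9-15 |
Completion: P0=2  P1=15  P2=9  P3=4
Turnaround (C−A): P0=2  P1=15  P2=6  P3=2
Waiting times: P0=0, P1=9, P2=1, P3=0
Average waiting = (0+9+1+0) / 4 = 10/4 = 2.50

2.50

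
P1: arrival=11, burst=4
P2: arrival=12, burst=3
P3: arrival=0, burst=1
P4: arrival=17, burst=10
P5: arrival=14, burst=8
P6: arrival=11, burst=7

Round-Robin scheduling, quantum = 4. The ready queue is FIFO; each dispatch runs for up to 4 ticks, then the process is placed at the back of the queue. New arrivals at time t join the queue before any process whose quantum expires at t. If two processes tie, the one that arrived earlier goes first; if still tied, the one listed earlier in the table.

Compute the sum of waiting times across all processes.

53

Gantt: | P3 0-1 | idle 1-11 | P1 11-15 | P6 15-19 | P2 19-22 | P5 22-26 | P4 26-30 | P6 30-33 | P5 33-37 | P4 37-43 |
Completion: P1=15  P2=22  P3=1  P4=43  P5=37  P6=33
Waiting = turnaround − burst: P1=0, P2=7, P3=0, P4=16, P5=15, P6=15
Total waiting = 0 + 7 + 0 + 16 + 15 + 15 = 53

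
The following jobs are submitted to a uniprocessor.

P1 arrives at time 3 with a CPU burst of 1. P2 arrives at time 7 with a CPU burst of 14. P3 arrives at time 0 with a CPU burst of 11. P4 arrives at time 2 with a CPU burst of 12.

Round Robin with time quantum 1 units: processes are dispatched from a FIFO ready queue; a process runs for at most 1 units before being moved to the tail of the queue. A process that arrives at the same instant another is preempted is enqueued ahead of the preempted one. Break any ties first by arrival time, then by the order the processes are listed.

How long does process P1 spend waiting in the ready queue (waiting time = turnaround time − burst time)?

Schedule: | P3 0-2 | P4 2-3 | P3 3-4 | P1 4-5 | P4 5-6 | P3 6-7 | P4 7-8 | P2 8-9 | P3 9-10 | P4 10-11 | P2 11-12 | P3 12-13 | P4 13-14 | P2 14-15 | P3 15-16 | P4 16-17 | P2 17-18 | P3 18-19 | P4 19-20 | P2 20-21 | P3 21-22 | P4 22-23 | P2 23-24 | P3 24-25 | P4 25-26 | P2 26-27 | P3 27-28 | P4 28-29 | P2 29-30 | P4 30-31 | P2 31-32 | P4 32-33 | P2 33-38 |
Completion: P1=5  P2=38  P3=28  P4=33
Waiting(P1) = turnaround − burst = 2 − 1 = 1

1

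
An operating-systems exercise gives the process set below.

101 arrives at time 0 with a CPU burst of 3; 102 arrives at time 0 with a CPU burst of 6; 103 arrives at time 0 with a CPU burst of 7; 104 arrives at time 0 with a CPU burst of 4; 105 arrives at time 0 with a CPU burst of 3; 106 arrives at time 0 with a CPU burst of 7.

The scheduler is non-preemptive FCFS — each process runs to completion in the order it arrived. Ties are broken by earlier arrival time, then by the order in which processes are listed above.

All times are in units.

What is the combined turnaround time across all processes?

101

Timeline: | 101 0-3 | 102 3-9 | 103 9-16 | 104 16-20 | 105 20-23 | 106 23-30 |
Completion: 101=3  102=9  103=16  104=20  105=23  106=30
Turnaround (C−A): 101=3  102=9  103=16  104=20  105=23  106=30
Turnaround = completion − arrival: 101=3, 102=9, 103=16, 104=20, 105=23, 106=30
Total turnaround = 3 + 9 + 16 + 20 + 23 + 30 = 101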